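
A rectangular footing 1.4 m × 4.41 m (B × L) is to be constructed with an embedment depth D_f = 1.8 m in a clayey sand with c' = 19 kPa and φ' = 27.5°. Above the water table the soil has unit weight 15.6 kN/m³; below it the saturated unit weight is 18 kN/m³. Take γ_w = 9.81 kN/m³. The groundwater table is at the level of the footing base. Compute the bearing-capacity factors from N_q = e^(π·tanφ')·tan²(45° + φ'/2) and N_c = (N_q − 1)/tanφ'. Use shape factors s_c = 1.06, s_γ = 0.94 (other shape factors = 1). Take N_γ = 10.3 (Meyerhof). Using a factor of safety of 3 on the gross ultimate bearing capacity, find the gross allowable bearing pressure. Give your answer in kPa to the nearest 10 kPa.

q_all ≈ 320 kPa

N_q = e^(π·tan27.5°)·tan²(58.75°) = 13.94; N_c = (N_q − 1)/tanφ' = 24.85.
Overburden at base level: q = 15.6 × 1.8 = 28.08 kPa.
Below the base the soil is submerged, so the ½γBN_γ term uses γ' = 18 − 9.81 = 8.19 kN/m³.
Cohesion term c·N_c·s_c = 19 × 24.85 × 1.06 = 500.47 kPa; surcharge term q·N_q = 28.08 × 13.936 = 391.32 kPa; self-weight term 0.5·γ·B·N_γ·s_γ = 0.5 × 8.19 × 1.4 × 10.3 × 0.94 = 55.507 kPa.
q_ult = 500.47 + 391.32 + 55.507 = 947.3 kPa.
q_all = 947.3 / 3 = 315.77 kPa.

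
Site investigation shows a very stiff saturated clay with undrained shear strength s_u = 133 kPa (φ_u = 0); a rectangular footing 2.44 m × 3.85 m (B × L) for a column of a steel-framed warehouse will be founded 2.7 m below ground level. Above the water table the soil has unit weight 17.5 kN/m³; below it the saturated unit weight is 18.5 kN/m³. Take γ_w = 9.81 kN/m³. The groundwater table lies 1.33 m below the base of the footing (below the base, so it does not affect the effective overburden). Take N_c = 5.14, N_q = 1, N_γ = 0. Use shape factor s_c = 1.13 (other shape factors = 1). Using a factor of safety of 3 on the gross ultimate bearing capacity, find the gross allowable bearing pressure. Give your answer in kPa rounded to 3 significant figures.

q_all ≈ 273 kPa

Overburden at base level: q = 17.5 × 2.7 = 47.25 kPa.
Cohesion term c·N_c·s_c = 133 × 5.14 × 1.13 = 772.49 kPa; surcharge term q·N_q = 47.25 × 1 = 47.25 kPa.
q_ult = 772.49 + 47.25 = 819.74 kPa.
q_all = 819.74 / 3 = 273.25 kPa.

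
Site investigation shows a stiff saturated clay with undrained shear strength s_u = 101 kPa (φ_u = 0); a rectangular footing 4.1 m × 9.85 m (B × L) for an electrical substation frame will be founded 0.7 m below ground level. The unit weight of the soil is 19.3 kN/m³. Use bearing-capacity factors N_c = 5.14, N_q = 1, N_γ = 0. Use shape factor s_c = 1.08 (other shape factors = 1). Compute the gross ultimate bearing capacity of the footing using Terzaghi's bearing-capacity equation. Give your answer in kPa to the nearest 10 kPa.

q_ult ≈ 570 kPa

Overburden at base level: q = 19.3 × 0.7 = 13.51 kPa.
Cohesion term c·N_c·s_c = 101 × 5.14 × 1.08 = 560.67 kPa; surcharge term q·N_q = 13.51 × 1 = 13.51 kPa.
q_ult = 560.67 + 13.51 = 574.18 kPa.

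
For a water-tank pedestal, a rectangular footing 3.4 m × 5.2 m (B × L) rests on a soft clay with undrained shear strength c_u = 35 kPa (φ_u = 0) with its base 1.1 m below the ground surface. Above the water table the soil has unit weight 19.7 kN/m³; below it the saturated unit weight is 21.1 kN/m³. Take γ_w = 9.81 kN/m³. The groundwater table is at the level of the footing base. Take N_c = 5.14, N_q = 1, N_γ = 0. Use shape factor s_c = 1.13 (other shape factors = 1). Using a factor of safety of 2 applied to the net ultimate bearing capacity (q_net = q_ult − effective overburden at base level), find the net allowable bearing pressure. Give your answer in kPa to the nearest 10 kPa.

Overburden at base level: q = 19.7 × 1.1 = 21.67 kPa.
Cohesion term c·N_c·s_c = 35 × 5.14 × 1.13 = 203.29 kPa; surcharge term q·N_q = 21.67 × 1 = 21.67 kPa.
q_ult = 203.29 + 21.67 = 224.96 kPa.
Net ultimate: q_net = 224.96 − 21.67 = 203.29 kPa.
q_all(net) = 203.29 / 2 = 101.64 kPa.

q_all(net) ≈ 100 kPa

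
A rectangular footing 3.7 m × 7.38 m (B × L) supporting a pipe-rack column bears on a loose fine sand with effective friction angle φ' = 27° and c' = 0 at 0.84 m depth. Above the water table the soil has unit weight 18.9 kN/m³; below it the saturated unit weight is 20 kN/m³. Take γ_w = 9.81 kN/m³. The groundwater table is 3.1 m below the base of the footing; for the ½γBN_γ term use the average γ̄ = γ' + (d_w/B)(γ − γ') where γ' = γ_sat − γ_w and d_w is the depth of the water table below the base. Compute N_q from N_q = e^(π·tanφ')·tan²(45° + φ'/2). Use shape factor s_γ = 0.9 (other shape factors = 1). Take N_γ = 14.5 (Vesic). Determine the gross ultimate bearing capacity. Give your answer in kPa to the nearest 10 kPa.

tan27° = 0.5095, so N_q = e^(π×0.5095)·tan²(58.5°) = 4.957 × 2.663 = 13.2.
Overburden at base level: q = 18.9 × 0.84 = 15.876 kPa.
The water table is 3.1 m below the base (< B = 3.7 m), so the ½γBN_γ term uses γ̄ = γ' + (d_w/B)(γ − γ') = 10.19 + (3.1/3.7)(18.9 − 10.19) = 17.488 kN/m³.
Surcharge term q·N_q = 15.876 × 13.199 = 209.55 kPa; self-weight term 0.5·γ·B·N_γ·s_γ = 0.5 × 17.488 × 3.7 × 14.5 × 0.9 = 422.19 kPa.
q_ult = 209.55 + 422.19 = 631.74 kPa.

q_ult ≈ 630 kPa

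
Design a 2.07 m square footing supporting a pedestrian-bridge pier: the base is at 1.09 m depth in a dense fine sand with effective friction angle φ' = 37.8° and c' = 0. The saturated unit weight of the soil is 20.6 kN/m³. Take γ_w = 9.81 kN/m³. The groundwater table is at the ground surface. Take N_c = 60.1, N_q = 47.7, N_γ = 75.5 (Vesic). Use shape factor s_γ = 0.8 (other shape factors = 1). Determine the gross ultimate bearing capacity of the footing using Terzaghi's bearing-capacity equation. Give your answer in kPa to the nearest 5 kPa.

With the water table at the surface the whole profile is submerged: γ' = 20.6 − 9.81 = 10.79 kN/m³, so q = γ'·D_f = 11.761 kPa; the same γ' applies in the ½γBN_γ term.
q_ult = q·N_q + 0.5·γ·B·N_γ·s_γ
     = 11.761 × 47.7 + 0.5 × 10.79 × 2.07 × 75.5 × 0.8
     = 561 + 674.53 = 1235.5 kPa.

q_ult ≈ 1235 kPa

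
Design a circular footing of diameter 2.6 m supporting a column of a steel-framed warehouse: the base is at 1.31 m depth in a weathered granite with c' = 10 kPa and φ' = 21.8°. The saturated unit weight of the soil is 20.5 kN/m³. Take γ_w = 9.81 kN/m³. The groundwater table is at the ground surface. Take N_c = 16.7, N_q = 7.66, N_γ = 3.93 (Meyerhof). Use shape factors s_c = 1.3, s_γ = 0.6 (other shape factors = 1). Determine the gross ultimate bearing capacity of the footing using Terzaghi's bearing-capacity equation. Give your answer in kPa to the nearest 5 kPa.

Water table at ground surface, so effective unit weight γ' = 20.5 − 9.81 = 10.69 kN/m³ is used throughout; overburden q = 10.69 × 1.31 = 14.004 kPa; the same γ' applies in the ½γBN_γ term.
Cohesion term c·N_c·s_c = 10 × 16.7 × 1.3 = 217.1 kPa; surcharge term q·N_q = 14.004 × 7.66 = 107.27 kPa; self-weight term 0.5·γ·B·N_γ·s_γ = 0.5 × 10.69 × 2.6 × 3.93 × 0.6 = 32.769 kPa.
q_ult = 217.1 + 107.27 + 32.769 = 357.14 kPa.

q_ult ≈ 355 kPa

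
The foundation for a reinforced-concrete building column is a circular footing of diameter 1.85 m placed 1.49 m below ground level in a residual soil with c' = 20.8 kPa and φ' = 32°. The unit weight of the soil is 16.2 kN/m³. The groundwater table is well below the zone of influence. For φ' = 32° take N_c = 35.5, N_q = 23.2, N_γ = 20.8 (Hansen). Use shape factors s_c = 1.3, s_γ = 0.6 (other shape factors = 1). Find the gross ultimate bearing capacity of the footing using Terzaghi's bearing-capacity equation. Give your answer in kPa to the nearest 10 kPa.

q_ult ≈ 1710 kPa

q = γ·D_f = 16.2 × 1.49 = 24.138 kPa.
c·N_c·s_c = 20.8 × 35.5 × 1.3 = 959.92 kPa
q·N_q = 24.138 × 23.2 = 560 kPa
0.5·γ·B·N_γ·s_γ = 0.5 × 16.2 × 1.85 × 20.8 × 0.6 = 187.01 kPa
q_ult = 959.92 + 560 + 187.01 = 1706.9 kPa.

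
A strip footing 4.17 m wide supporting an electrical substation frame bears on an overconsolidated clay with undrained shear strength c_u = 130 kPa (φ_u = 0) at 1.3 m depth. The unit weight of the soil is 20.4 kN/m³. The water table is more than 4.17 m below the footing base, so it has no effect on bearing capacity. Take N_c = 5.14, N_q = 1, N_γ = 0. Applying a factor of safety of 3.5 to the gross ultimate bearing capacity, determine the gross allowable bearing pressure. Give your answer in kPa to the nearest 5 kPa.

q_all ≈ 200 kPa

Overburden at base level: q = 20.4 × 1.3 = 26.52 kPa.
Cohesion term c·N_c = 130 × 5.14 = 668.2 kPa; surcharge term q·N_q = 26.52 × 1 = 26.52 kPa.
q_ult = 668.2 + 26.52 = 694.72 kPa.
q_all = q_ult / FS = 694.72 / 3.5 = 198.49 kPa.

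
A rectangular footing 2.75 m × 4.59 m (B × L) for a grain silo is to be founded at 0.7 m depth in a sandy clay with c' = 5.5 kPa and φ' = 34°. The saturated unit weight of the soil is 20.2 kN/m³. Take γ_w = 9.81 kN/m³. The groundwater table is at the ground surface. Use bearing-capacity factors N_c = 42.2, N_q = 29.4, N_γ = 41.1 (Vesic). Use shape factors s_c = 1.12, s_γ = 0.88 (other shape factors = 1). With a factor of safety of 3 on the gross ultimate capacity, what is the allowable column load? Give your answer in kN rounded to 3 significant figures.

Water table at ground surface, so effective unit weight γ' = 20.2 − 9.81 = 10.39 kN/m³ is used throughout; overburden q = 10.39 × 0.7 = 7.273 kPa; the same γ' applies in the ½γBN_γ term.
Cohesion term c·N_c·s_c = 5.5 × 42.2 × 1.12 = 259.95 kPa; surcharge term q·N_q = 7.273 × 29.4 = 213.83 kPa; self-weight term 0.5·γ·B·N_γ·s_γ = 0.5 × 10.39 × 2.75 × 41.1 × 0.88 = 516.71 kPa.
q_ult = 259.95 + 213.83 + 516.71 = 990.48 kPa.
Gross allowable pressure q_all = 990.48 / 3 = 330.16 kPa.
Footing area = 12.6225 m², so allowable column load = 330.16 × 12.6225 = 4167.5 kN.

P_all ≈ 4170 kN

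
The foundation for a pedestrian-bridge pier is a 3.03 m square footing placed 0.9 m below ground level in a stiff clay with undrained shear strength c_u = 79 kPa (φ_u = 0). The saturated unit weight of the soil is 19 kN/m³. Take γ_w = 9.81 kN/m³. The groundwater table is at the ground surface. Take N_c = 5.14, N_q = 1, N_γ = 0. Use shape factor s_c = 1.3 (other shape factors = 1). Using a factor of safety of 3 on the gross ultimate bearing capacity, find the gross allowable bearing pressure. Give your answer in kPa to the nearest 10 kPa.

q_all ≈ 180 kPa

Water table at ground surface, so effective unit weight γ' = 19 − 9.81 = 9.19 kN/m³ is used throughout; overburden q = 9.19 × 0.9 = 8.271 kPa.
Cohesion term c·N_c·s_c = 79 × 5.14 × 1.3 = 527.88 kPa; surcharge term q·N_q = 8.271 × 1 = 8.271 kPa.
q_ult = 527.88 + 8.271 = 536.15 kPa.
q_all = 536.15 / 3 = 178.72 kPa.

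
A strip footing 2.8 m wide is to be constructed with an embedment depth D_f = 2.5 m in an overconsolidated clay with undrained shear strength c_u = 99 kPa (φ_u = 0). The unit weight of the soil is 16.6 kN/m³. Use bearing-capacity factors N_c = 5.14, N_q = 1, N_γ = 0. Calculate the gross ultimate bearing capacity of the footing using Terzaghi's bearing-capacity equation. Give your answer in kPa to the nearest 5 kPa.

q_ult ≈ 550 kPa

q = γ·D_f = 16.6 × 2.5 = 41.5 kPa.
c·N_c = 99 × 5.14 = 508.86 kPa
q·N_q = 41.5 × 1 = 41.5 kPa
q_ult = 508.86 + 41.5 = 550.36 kPa.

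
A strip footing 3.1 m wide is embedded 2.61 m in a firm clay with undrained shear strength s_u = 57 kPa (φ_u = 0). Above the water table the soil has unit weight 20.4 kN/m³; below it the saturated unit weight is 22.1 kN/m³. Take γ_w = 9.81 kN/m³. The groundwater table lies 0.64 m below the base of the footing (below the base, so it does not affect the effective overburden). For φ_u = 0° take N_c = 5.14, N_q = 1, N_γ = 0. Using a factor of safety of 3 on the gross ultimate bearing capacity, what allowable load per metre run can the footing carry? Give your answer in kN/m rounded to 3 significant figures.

Overburden at base level: q = 20.4 × 2.61 = 53.244 kPa.
Cohesion term c·N_c = 57 × 5.14 = 292.98 kPa; surcharge term q·N_q = 53.244 × 1 = 53.244 kPa.
q_ult = 292.98 + 53.244 = 346.22 kPa.
Gross allowable pressure q_all = 346.22 / 3 = 115.41 kPa.
Allowable wall load = q_all × B = 115.41 × 3.1 = 357.76 kN per metre run.

≈ 358 kN/m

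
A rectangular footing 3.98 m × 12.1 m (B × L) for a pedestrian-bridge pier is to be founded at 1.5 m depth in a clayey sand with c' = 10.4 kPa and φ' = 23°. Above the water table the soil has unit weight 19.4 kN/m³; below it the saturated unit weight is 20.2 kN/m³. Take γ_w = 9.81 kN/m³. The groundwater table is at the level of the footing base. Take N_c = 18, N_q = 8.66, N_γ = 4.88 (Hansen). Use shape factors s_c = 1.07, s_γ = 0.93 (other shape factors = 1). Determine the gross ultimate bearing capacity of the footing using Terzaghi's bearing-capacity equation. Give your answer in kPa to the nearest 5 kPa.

q_ult ≈ 545 kPa

q = γ·D_f = 19.4 × 1.5 = 29.1 kPa.
For the ½γBN_γ term take γ' = 20.2 − 9.81 = 10.39 kN/m³ (soil below base is submerged).
c·N_c·s_c = 10.4 × 18 × 1.07 = 200.3 kPa
q·N_q = 29.1 × 8.66 = 252.01 kPa
0.5·γ·B·N_γ·s_γ = 0.5 × 10.39 × 3.98 × 4.88 × 0.93 = 93.836 kPa
q_ult = 200.3 + 252.01 + 93.836 = 546.15 kPa.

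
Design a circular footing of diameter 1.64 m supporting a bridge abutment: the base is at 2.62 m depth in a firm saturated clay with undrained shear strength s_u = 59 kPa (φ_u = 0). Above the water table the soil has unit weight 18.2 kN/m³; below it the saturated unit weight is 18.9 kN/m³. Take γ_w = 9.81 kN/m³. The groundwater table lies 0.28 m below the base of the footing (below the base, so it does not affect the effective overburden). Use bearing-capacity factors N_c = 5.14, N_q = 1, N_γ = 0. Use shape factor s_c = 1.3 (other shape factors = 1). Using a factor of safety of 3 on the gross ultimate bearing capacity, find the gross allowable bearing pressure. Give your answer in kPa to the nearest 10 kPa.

q_all ≈ 150 kPa

Overburden at base level: q = 18.2 × 2.62 = 47.684 kPa.
Cohesion term c·N_c·s_c = 59 × 5.14 × 1.3 = 394.24 kPa; surcharge term q·N_q = 47.684 × 1 = 47.684 kPa.
q_ult = 394.24 + 47.684 = 441.92 kPa.
q_all = 441.92 / 3 = 147.31 kPa.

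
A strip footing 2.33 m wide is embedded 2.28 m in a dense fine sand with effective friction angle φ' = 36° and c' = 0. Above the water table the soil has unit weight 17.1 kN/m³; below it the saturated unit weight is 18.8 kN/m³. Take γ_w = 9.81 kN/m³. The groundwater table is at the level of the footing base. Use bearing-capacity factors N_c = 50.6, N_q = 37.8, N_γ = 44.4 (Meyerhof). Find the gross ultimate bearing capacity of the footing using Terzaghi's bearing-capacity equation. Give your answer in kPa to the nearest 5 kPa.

q_ult ≈ 1940 kPa

Effective surcharge at the founding depth q = γ·D_f = 17.1 × 2.28 = 38.988 kPa.
The water table coincides with the base, so in the self-weight term γ → γ' = 8.99 kN/m³.
q_ult = q·N_q + 0.5·γ·B·N_γ
     = 38.988 × 37.8 + 0.5 × 8.99 × 2.33 × 44.4
     = 1473.7 + 465.02 = 1938.8 kPa.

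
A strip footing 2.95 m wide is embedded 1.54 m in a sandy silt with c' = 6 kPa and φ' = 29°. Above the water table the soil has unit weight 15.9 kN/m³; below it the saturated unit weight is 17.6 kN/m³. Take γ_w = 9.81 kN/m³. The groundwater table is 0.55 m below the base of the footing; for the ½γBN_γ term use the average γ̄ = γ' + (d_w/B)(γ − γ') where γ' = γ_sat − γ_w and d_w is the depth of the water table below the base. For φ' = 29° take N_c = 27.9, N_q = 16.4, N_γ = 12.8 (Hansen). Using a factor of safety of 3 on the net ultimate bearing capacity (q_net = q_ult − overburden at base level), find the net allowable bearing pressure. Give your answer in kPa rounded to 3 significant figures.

Overburden at base level: q = 15.9 × 1.54 = 24.486 kPa.
The water table is 0.55 m below the base (< B = 2.95 m), so the ½γBN_γ term uses γ̄ = γ' + (d_w/B)(γ − γ') = 7.79 + (0.55/2.95)(15.9 − 7.79) = 9.302 kN/m³.
Cohesion term c·N_c = 6 × 27.9 = 167.4 kPa; surcharge term q·N_q = 24.486 × 16.4 = 401.57 kPa; self-weight term 0.5·γ·B·N_γ = 0.5 × 9.302 × 2.95 × 12.8 = 175.62 kPa.
q_ult = 167.4 + 401.57 + 175.62 = 744.59 kPa.
q_net = 744.59 − 24.486 = 720.11 kPa.
q_all(net) = 720.11 / 3 = 240.04 kPa.

q_all(net) ≈ 240 kPa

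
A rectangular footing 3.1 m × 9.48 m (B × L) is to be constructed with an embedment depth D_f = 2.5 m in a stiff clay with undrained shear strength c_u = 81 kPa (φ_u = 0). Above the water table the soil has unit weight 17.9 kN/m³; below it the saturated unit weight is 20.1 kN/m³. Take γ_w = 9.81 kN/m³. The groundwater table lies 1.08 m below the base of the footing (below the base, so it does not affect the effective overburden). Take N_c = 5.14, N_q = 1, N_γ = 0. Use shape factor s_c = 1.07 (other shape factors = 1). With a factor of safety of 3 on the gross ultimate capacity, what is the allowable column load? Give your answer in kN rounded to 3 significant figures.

P_all ≈ 4800 kN

Effective surcharge at the founding depth q = γ·D_f = 17.9 × 2.5 = 44.75 kPa.
q_ult = c·N_c·s_c + q·N_q
     = 81 × 5.14 × 1.07 + 44.75 × 1
     = 445.48 + 44.75 = 490.23 kPa.
Gross allowable pressure q_all = 490.23 / 3 = 163.41 kPa.
Footing area = 29.388 m², so allowable column load = 163.41 × 29.388 = 4802.3 kN.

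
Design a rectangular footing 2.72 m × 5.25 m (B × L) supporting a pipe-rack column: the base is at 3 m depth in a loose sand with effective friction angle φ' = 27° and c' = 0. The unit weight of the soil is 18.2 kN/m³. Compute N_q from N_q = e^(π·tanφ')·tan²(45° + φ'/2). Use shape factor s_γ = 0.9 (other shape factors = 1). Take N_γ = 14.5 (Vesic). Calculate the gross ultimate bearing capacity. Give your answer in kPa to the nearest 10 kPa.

q_ult ≈ 1040 kPa

tan27° = 0.5095, so N_q = e^(π×0.5095)·tan²(58.5°) = 4.957 × 2.663 = 13.2.
Overburden at base level: q = 18.2 × 3 = 54.6 kPa.
Surcharge term q·N_q = 54.6 × 13.199 = 720.67 kPa; self-weight term 0.5·γ·B·N_γ·s_γ = 0.5 × 18.2 × 2.72 × 14.5 × 0.9 = 323.01 kPa.
q_ult = 720.67 + 323.01 = 1043.7 kPa.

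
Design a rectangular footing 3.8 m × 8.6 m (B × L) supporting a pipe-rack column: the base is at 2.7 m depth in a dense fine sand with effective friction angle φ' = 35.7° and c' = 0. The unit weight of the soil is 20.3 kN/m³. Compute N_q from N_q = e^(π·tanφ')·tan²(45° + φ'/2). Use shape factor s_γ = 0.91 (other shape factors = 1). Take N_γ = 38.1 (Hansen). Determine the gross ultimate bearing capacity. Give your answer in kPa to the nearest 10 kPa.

q_ult ≈ 3330 kPa

tan35.7° = 0.7186, so N_q = e^(π×0.7186)·tan²(62.85°) = 9.559 × 3.802 = 36.35.
Effective surcharge at the founding depth q = γ·D_f = 20.3 × 2.7 = 54.81 kPa.
q_ult = q·N_q + 0.5·γ·B·N_γ·s_γ
     = 54.81 × 36.346 + 0.5 × 20.3 × 3.8 × 38.1 × 0.91
     = 1992.1 + 1337.3 = 3329.4 kPa.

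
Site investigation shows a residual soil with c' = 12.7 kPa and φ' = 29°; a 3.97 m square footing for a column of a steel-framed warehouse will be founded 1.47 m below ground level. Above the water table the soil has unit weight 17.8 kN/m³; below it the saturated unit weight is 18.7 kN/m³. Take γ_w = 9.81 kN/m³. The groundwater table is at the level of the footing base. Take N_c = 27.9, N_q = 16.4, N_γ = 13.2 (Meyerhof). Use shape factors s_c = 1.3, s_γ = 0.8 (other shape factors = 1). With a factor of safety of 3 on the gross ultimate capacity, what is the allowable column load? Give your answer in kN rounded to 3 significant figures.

q = γ·D_f = 17.8 × 1.47 = 26.166 kPa.
For the ½γBN_γ term take γ' = 18.7 − 9.81 = 8.89 kN/m³ (soil below base is submerged).
c·N_c·s_c = 12.7 × 27.9 × 1.3 = 460.63 kPa
q·N_q = 26.166 × 16.4 = 429.12 kPa
0.5·γ·B·N_γ·s_γ = 0.5 × 8.89 × 3.97 × 13.2 × 0.8 = 186.35 kPa
q_ult = 460.63 + 429.12 + 186.35 = 1076.1 kPa.
Gross allowable pressure q_all = 1076.1 / 3 = 358.7 kPa.
Footing area = 15.7609 m², so allowable column load = 358.7 × 15.7609 = 5653.4 kN.

P_all ≈ 5650 kN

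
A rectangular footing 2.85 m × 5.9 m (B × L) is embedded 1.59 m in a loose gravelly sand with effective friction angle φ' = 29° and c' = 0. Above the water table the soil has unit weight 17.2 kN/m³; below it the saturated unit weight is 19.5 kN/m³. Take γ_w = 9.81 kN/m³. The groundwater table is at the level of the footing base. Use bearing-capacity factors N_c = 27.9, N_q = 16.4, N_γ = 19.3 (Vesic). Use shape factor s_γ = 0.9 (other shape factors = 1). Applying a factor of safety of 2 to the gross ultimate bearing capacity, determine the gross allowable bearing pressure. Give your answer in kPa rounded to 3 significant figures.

q = γ·D_f = 17.2 × 1.59 = 27.348 kPa.
For the ½γBN_γ term take γ' = 19.5 − 9.81 = 9.69 kN/m³ (soil below base is submerged).
q·N_q = 27.348 × 16.4 = 448.51 kPa
0.5·γ·B·N_γ·s_γ = 0.5 × 9.69 × 2.85 × 19.3 × 0.9 = 239.85 kPa
q_ult = 448.51 + 239.85 = 688.36 kPa.
q_all = q_ult / FS = 688.36 / 2 = 344.18 kPa.

q_all ≈ 344 kPa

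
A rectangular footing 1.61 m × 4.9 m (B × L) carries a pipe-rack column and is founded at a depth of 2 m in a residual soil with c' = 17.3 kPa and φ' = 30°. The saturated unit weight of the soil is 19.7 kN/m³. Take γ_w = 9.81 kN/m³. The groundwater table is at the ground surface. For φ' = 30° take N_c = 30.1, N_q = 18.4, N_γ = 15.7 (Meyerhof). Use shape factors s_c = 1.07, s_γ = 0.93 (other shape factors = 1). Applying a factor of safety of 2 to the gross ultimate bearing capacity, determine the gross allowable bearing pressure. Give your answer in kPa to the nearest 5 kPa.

Water table at ground surface, so effective unit weight γ' = 19.7 − 9.81 = 9.89 kN/m³ is used throughout; overburden q = 9.89 × 2 = 19.78 kPa; the same γ' applies in the ½γBN_γ term.
Cohesion term c·N_c·s_c = 17.3 × 30.1 × 1.07 = 557.18 kPa; surcharge term q·N_q = 19.78 × 18.4 = 363.95 kPa; self-weight term 0.5·γ·B·N_γ·s_γ = 0.5 × 9.89 × 1.61 × 15.7 × 0.93 = 116.25 kPa.
q_ult = 557.18 + 363.95 + 116.25 = 1037.4 kPa.
q_all = q_ult / FS = 1037.4 / 2 = 518.69 kPa.

q_all ≈ 520 kPa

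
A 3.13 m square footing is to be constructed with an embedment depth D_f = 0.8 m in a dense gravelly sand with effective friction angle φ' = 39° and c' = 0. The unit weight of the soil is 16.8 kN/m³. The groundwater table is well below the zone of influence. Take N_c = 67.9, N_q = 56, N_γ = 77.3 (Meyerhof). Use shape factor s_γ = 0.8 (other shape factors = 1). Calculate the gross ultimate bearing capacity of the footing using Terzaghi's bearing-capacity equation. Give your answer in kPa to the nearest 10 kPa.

q_ult ≈ 2380 kPa

q = γ·D_f = 16.8 × 0.8 = 13.44 kPa.
q·N_q = 13.44 × 56 = 752.64 kPa
0.5·γ·B·N_γ·s_γ = 0.5 × 16.8 × 3.13 × 77.3 × 0.8 = 1625.9 kPa
q_ult = 752.64 + 1625.9 = 2378.5 kPa.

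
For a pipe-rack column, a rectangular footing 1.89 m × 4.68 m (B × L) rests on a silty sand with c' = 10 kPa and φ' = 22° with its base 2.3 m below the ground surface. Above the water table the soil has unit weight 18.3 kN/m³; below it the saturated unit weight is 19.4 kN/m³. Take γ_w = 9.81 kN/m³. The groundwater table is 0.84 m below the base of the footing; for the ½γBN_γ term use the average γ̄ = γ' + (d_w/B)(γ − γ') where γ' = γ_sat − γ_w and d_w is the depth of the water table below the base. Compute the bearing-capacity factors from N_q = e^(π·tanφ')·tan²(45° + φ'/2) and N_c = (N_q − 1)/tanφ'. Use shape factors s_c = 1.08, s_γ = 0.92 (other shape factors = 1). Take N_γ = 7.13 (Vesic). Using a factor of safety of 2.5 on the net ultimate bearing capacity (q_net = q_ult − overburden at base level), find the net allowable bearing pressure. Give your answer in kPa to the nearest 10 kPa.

q_all(net) ≈ 220 kPa

N_q = e^(π·tan22°)·tan²(56°) = 7.82; N_c = (N_q − 1)/tanφ' = 16.88.
Effective surcharge at the founding depth q = γ·D_f = 18.3 × 2.3 = 42.09 kPa.
With d_w = 0.84 m < B, γ̄ = 9.59 + (0.84/1.89) × (18.3 − 9.59) = 13.461 kN/m³.
q_ult = c·N_c·s_c + q·N_q + 0.5·γ·B·N_γ·s_γ
     = 10 × 16.883 × 1.08 + 42.09 × 7.8211 + 0.5 × 13.461 × 1.89 × 7.13 × 0.92
     = 182.33 + 329.19 + 83.443 = 594.97 kPa.
q_net = 594.97 − 42.09 = 552.88 kPa.
q_all(net) = 552.88 / 2.5 = 221.15 kPa.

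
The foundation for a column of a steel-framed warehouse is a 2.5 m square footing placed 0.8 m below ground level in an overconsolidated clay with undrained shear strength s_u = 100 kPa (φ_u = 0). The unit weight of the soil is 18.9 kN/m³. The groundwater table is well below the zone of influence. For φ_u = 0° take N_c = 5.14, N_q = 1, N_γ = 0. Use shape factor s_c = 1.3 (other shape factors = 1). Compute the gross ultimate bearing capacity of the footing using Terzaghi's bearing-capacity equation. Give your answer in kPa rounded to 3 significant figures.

Effective surcharge at the founding depth q = γ·D_f = 18.9 × 0.8 = 15.12 kPa.
q_ult = c·N_c·s_c + q·N_q
     = 100 × 5.14 × 1.3 + 15.12 × 1
     = 668.2 + 15.12 = 683.32 kPa.

q_ult ≈ 683 kPa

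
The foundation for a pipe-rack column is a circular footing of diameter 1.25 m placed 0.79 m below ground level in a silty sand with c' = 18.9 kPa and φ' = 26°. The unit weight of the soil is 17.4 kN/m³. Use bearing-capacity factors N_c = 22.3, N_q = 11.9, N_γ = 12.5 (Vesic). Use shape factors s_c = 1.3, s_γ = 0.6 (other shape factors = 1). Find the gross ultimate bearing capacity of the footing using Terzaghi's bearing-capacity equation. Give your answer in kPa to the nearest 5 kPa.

Overburden at base level: q = 17.4 × 0.79 = 13.746 kPa.
Cohesion term c·N_c·s_c = 18.9 × 22.3 × 1.3 = 547.91 kPa; surcharge term q·N_q = 13.746 × 11.9 = 163.58 kPa; self-weight term 0.5·γ·B·N_γ·s_γ = 0.5 × 17.4 × 1.25 × 12.5 × 0.6 = 81.562 kPa.
q_ult = 547.91 + 163.58 + 81.562 = 793.05 kPa.

q_ult ≈ 795 kPa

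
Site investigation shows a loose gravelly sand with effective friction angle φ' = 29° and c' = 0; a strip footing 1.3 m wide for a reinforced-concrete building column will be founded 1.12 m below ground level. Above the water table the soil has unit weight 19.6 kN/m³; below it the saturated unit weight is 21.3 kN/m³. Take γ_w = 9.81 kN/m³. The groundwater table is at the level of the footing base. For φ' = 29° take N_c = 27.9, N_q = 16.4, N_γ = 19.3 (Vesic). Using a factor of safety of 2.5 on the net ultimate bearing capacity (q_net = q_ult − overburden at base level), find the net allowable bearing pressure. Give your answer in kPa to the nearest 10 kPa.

q = γ·D_f = 19.6 × 1.12 = 21.952 kPa.
For the ½γBN_γ term take γ' = 21.3 − 9.81 = 11.49 kN/m³ (soil below base is submerged).
q·N_q = 21.952 × 16.4 = 360.01 kPa
0.5·γ·B·N_γ = 0.5 × 11.49 × 1.3 × 19.3 = 144.14 kPa
q_ult = 360.01 + 144.14 = 504.15 kPa.
q_net = 504.15 − 21.952 = 482.2 kPa.
q_all(net) = 482.2 / 2.5 = 192.88 kPa.

q_all(net) ≈ 190 kPa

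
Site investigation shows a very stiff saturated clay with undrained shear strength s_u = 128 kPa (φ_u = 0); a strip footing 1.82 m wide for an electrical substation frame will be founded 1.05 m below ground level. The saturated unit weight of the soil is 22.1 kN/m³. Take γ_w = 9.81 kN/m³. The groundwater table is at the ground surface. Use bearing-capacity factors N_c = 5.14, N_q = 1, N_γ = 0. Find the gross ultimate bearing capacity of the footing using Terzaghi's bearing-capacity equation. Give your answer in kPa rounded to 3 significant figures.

γ' = 22.1 − 9.81 = 12.29 kN/m³ (submerged throughout). q = 12.29 × 1.05 = 12.905 kPa.
c·N_c = 128 × 5.14 = 657.92 kPa
q·N_q = 12.905 × 1 = 12.905 kPa
q_ult = 657.92 + 12.905 = 670.82 kPa.

q_ult ≈ 671 kPa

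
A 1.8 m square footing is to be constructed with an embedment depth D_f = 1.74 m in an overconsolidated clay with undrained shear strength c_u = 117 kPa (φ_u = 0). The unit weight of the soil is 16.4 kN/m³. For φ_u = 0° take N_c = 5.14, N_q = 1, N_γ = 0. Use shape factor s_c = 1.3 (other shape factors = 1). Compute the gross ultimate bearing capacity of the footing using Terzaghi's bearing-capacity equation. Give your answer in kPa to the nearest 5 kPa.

Effective surcharge at the founding depth q = γ·D_f = 16.4 × 1.74 = 28.536 kPa.
q_ult = c·N_c·s_c + q·N_q
     = 117 × 5.14 × 1.3 + 28.536 × 1
     = 781.79 + 28.536 = 810.33 kPa.

q_ult ≈ 810 kPa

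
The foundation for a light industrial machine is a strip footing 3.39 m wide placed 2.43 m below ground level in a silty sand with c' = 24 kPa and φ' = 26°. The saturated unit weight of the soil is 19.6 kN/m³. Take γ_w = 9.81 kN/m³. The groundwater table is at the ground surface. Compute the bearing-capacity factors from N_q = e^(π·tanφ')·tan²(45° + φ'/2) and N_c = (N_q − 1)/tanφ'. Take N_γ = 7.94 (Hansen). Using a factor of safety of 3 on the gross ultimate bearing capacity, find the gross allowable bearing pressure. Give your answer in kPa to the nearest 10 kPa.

q_all ≈ 320 kPa

N_q = e^(π·tan26°)·tan²(58°) = 11.85; N_c = (N_q − 1)/tanφ' = 22.25.
With the water table at the surface the whole profile is submerged: γ' = 19.6 − 9.81 = 9.79 kN/m³, so q = γ'·D_f = 23.79 kPa; the same γ' applies in the ½γBN_γ term.
q_ult = c·N_c + q·N_q + 0.5·γ·B·N_γ
     = 24 × 22.254 + 23.79 × 11.854 + 0.5 × 9.79 × 3.39 × 7.94
     = 534.11 + 282.01 + 131.76 = 947.87 kPa.
q_all = 947.87 / 3 = 315.96 kPa.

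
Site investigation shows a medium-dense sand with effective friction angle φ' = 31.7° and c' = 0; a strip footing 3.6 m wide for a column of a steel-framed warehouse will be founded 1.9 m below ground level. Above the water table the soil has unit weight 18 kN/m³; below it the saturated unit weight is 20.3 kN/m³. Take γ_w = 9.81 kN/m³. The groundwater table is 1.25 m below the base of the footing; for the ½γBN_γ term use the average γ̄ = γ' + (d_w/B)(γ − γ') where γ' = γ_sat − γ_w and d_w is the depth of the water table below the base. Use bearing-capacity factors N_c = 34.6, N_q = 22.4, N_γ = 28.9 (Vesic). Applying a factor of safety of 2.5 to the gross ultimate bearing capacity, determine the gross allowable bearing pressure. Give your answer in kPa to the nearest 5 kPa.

q_all ≈ 580 kPa

Effective surcharge at the founding depth q = γ·D_f = 18 × 1.9 = 34.2 kPa.
With d_w = 1.25 m < B, γ̄ = 10.49 + (1.25/3.6) × (18 − 10.49) = 13.098 kN/m³.
q_ult = q·N_q + 0.5·γ·B·N_γ
     = 34.2 × 22.4 + 0.5 × 13.098 × 3.6 × 28.9
     = 766.08 + 681.34 = 1447.4 kPa.
q_all = q_ult / FS = 1447.4 / 2.5 = 578.97 kPa.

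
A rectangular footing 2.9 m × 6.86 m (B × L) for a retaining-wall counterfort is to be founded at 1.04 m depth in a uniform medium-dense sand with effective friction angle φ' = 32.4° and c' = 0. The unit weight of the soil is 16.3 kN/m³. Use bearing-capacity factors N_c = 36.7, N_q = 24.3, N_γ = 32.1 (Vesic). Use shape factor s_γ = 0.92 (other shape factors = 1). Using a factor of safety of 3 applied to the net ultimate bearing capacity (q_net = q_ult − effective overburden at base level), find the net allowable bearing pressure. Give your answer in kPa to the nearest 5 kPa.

Effective surcharge at the founding depth q = γ·D_f = 16.3 × 1.04 = 16.952 kPa.
q_ult = q·N_q + 0.5·γ·B·N_γ·s_γ
     = 16.952 × 24.3 + 0.5 × 16.3 × 2.9 × 32.1 × 0.92
     = 411.93 + 697.99 = 1109.9 kPa.
Net ultimate: q_net = 1109.9 − 16.952 = 1093 kPa.
q_all(net) = 1093 / 3 = 364.32 kPa.

q_all(net) ≈ 365 kPa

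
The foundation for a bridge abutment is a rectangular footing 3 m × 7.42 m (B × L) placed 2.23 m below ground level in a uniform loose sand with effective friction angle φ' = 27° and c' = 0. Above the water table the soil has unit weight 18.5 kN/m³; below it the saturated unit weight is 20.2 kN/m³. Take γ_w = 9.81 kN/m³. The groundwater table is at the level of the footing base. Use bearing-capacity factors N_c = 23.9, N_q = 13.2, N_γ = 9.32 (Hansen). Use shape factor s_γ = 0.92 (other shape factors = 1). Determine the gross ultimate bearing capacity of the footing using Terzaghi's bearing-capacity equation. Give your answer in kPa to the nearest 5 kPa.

q_ult ≈ 680 kPa

q = γ·D_f = 18.5 × 2.23 = 41.255 kPa.
For the ½γBN_γ term take γ' = 20.2 − 9.81 = 10.39 kN/m³ (soil below base is submerged).
q·N_q = 41.255 × 13.2 = 544.57 kPa
0.5·γ·B·N_γ·s_γ = 0.5 × 10.39 × 3 × 9.32 × 0.92 = 133.63 kPa
q_ult = 544.57 + 133.63 = 678.2 kPa.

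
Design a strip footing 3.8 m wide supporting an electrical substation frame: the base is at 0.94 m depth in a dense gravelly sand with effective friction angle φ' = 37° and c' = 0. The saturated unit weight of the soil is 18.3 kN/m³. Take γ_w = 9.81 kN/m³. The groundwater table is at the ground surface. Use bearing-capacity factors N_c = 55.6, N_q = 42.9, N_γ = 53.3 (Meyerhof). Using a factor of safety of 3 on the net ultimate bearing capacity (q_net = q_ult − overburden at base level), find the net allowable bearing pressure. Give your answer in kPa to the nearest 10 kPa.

q_all(net) ≈ 400 kPa

Water table at ground surface, so effective unit weight γ' = 18.3 − 9.81 = 8.49 kN/m³ is used throughout; overburden q = 8.49 × 0.94 = 7.9806 kPa; the same γ' applies in the ½γBN_γ term.
Surcharge term q·N_q = 7.9806 × 42.9 = 342.37 kPa; self-weight term 0.5·γ·B·N_γ = 0.5 × 8.49 × 3.8 × 53.3 = 859.78 kPa.
q_ult = 342.37 + 859.78 = 1202.2 kPa.
q_net = 1202.2 − 7.9806 = 1194.2 kPa.
q_all(net) = 1194.2 / 3 = 398.06 kPa.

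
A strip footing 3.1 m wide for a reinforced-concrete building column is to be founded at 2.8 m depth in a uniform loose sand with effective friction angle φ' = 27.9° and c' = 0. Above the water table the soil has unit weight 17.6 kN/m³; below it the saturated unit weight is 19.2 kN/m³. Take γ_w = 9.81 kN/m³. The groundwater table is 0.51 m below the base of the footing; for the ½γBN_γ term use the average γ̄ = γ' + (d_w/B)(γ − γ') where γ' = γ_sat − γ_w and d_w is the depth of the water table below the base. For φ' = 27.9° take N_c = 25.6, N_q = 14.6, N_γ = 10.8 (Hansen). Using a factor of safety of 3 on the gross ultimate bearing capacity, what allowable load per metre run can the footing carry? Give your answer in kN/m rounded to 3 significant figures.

q = γ·D_f = 17.6 × 2.8 = 49.28 kPa.
γ' = 9.39 kN/m³; averaging over the depth B below the base, γ̄ = γ' + (d_w/B)(γ − γ') = 10.741 kN/m³.
q·N_q = 49.28 × 14.6 = 719.49 kPa
0.5·γ·B·N_γ = 0.5 × 10.741 × 3.1 × 10.8 = 179.8 kPa
q_ult = 719.49 + 179.8 = 899.29 kPa.
Gross allowable pressure q_all = 899.29 / 3 = 299.76 kPa.
Allowable wall load = q_all × B = 299.76 × 3.1 = 929.26 kN per metre run.

≈ 929 kN/m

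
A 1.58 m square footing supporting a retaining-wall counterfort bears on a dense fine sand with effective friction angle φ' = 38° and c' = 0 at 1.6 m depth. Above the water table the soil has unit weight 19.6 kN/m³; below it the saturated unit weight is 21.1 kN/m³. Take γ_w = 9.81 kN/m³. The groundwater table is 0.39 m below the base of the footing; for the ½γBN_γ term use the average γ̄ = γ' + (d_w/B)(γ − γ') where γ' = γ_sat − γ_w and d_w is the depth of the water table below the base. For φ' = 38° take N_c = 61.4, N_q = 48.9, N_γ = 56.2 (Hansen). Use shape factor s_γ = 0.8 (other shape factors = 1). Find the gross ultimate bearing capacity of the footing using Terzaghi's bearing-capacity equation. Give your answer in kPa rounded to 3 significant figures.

Effective surcharge at the founding depth q = γ·D_f = 19.6 × 1.6 = 31.36 kPa.
With d_w = 0.39 m < B, γ̄ = 11.29 + (0.39/1.58) × (19.6 − 11.29) = 13.341 kN/m³.
q_ult = q·N_q + 0.5·γ·B·N_γ·s_γ
     = 31.36 × 48.9 + 0.5 × 13.341 × 1.58 × 56.2 × 0.8
     = 1533.5 + 473.86 = 2007.4 kPa.

q_ult ≈ 2010 kPa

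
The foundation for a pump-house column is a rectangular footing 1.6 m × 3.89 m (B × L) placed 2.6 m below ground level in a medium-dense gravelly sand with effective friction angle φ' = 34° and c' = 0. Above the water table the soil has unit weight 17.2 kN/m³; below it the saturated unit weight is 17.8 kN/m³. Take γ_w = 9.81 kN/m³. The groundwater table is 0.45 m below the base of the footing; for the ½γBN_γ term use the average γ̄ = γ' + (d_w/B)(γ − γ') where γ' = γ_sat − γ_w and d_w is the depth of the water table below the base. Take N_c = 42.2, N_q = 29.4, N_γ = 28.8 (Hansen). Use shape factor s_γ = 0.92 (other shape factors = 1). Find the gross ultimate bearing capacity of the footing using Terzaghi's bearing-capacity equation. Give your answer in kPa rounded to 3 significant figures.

q_ult ≈ 1540 kPa

q = γ·D_f = 17.2 × 2.6 = 44.72 kPa.
γ' = 7.99 kN/m³; averaging over the depth B below the base, γ̄ = γ' + (d_w/B)(γ − γ') = 10.58 kN/m³.
q·N_q = 44.72 × 29.4 = 1314.8 kPa
0.5·γ·B·N_γ·s_γ = 0.5 × 10.58 × 1.6 × 28.8 × 0.92 = 224.27 kPa
q_ult = 1314.8 + 224.27 = 1539 kPa.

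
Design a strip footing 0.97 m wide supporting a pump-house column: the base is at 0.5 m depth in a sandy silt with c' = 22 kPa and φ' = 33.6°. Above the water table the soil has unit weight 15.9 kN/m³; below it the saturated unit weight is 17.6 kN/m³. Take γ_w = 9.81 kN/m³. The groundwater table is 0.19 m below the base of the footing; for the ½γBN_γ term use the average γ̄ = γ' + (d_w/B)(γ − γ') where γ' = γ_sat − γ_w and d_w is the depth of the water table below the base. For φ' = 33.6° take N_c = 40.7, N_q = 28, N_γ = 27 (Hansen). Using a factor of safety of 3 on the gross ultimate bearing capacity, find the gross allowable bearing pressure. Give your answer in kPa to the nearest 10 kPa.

q_all ≈ 410 kPa

Overburden at base level: q = 15.9 × 0.5 = 7.95 kPa.
The water table is 0.19 m below the base (< B = 0.97 m), so the ½γBN_γ term uses γ̄ = γ' + (d_w/B)(γ − γ') = 7.79 + (0.19/0.97)(15.9 − 7.79) = 9.3786 kN/m³.
Cohesion term c·N_c = 22 × 40.7 = 895.4 kPa; surcharge term q·N_q = 7.95 × 28 = 222.6 kPa; self-weight term 0.5·γ·B·N_γ = 0.5 × 9.3786 × 0.97 × 27 = 122.81 kPa.
q_ult = 895.4 + 222.6 + 122.81 = 1240.8 kPa.
q_all = 1240.8 / 3 = 413.6 kPa.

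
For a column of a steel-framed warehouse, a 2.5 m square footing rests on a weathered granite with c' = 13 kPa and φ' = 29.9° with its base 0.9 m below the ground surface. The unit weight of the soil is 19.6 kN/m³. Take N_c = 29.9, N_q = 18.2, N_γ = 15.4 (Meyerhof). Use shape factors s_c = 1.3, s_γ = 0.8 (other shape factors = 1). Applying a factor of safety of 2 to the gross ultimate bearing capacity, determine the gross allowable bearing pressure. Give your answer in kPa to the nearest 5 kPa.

q_all ≈ 565 kPa

Effective surcharge at the founding depth q = γ·D_f = 19.6 × 0.9 = 17.64 kPa.
q_ult = c·N_c·s_c + q·N_q + 0.5·γ·B·N_γ·s_γ
     = 13 × 29.9 × 1.3 + 17.64 × 18.2 + 0.5 × 19.6 × 2.5 × 15.4 × 0.8
     = 505.31 + 321.05 + 301.84 = 1128.2 kPa.
q_all = q_ult / FS = 1128.2 / 2 = 564.1 kPa.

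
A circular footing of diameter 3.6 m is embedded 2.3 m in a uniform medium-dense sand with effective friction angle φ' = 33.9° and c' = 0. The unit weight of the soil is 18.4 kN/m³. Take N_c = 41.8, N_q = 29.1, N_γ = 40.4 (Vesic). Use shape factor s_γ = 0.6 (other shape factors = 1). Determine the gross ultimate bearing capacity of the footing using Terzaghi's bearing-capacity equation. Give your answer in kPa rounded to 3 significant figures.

q_ult ≈ 2030 kPa

Effective surcharge at the founding depth q = γ·D_f = 18.4 × 2.3 = 42.32 kPa.
q_ult = q·N_q + 0.5·γ·B·N_γ·s_γ
     = 42.32 × 29.1 + 0.5 × 18.4 × 3.6 × 40.4 × 0.6
     = 1231.5 + 802.83 = 2034.3 kPa.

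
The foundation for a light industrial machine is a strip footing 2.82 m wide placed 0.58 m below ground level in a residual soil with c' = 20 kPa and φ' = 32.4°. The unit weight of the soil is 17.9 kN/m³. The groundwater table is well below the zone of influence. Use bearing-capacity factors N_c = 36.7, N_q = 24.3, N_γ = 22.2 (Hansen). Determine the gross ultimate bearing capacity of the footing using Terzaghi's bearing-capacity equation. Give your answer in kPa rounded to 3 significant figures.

q = γ·D_f = 17.9 × 0.58 = 10.382 kPa.
c·N_c = 20 × 36.7 = 734 kPa
q·N_q = 10.382 × 24.3 = 252.28 kPa
0.5·γ·B·N_γ = 0.5 × 17.9 × 2.82 × 22.2 = 560.31 kPa
q_ult = 734 + 252.28 + 560.31 = 1546.6 kPa.

q_ult ≈ 1550 kPa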